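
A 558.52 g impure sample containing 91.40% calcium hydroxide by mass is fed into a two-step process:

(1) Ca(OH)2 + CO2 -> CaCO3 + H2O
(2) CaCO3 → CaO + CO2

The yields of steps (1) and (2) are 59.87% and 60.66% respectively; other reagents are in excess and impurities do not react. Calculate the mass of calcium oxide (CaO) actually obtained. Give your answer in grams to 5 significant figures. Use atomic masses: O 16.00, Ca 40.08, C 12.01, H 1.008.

140.32 g

Pure Ca(OH)2 = 558.52 × 0.9140 = 510.487 g.
M(Ca(OH)2) = 40.08 + 2(16.00) + 2(1.008) = 74.096 g/mol.
M(CaO) = 40.08 + 16.00 = 56.08 g/mol.
n(Ca(OH)2) = 510.487 / 74.096 = 6.88954 mol.
Step 1 (Ca(OH)2:CaCO3 = 1:1): theoretical n(CaCO3) = 6.88954 mol; at 59.87% yield, n(CaCO3) = 4.12477 mol.
Step 2 (CaCO3:CaO = 1:1): theoretical n(CaO) = 4.12477 mol, so theoretical mass = 4.12477 × 56.08 = 231.317 g.
At 60.66% yield, actual mass of CaO = 231.317 × 0.6066 = 140.317 g.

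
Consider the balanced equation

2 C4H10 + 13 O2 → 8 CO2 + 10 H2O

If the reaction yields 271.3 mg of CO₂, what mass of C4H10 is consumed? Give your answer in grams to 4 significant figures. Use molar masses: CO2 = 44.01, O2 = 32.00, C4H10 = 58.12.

Convert: 271.3 mg = 0.27130 g.
n(CO2) = 0.27130 g / 44.01 g/mol = 0.0061645 mol.
From the equation the CO2:C4H10 mole ratio is 8:2, so n(C4H10) = 0.0061645 × 2/8 = 0.0015411 mol.
Mass of C4H10 = 0.0015411 mol × 58.12 g/mol = 0.089570 g.

0.08957 g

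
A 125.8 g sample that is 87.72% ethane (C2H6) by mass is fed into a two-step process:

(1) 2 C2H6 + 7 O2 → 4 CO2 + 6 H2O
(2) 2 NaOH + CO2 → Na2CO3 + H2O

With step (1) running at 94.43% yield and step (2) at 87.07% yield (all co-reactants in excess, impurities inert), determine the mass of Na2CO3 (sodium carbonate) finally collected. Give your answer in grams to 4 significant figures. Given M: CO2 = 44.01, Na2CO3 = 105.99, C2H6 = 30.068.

Pure C2H6 = 125.8 × 0.8772 = 110.35 g.
n(C2H6) = 110.35 / 30.068 = 3.6701 mol.
Step 1 (C2H6:CO2 = 2:4): theoretical n(CO2) = 7.3401 mol; at 94.43% yield, n(CO2) = 6.9313 mol.
Step 2 (CO2:Na2CO3 = 1:1): theoretical n(Na2CO3) = 6.9313 mol, so theoretical mass = 6.9313 × 105.99 = 734.65 g.
At 87.07% yield, actual mass of Na2CO3 = 734.65 × 0.8707 = 639.66 g.

639.7 g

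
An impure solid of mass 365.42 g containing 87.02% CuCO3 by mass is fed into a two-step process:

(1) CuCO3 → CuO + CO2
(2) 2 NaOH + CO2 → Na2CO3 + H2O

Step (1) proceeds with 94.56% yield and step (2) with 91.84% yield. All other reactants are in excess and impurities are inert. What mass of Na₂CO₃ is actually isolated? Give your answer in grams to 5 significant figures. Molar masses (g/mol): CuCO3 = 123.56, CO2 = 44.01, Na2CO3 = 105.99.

Pure CuCO3 = 365.42 × 0.8702 = 317.988 g.
n(CuCO3) = 317.988 / 123.56 = 2.57356 mol.
Step 1 (CuCO3:CO2 = 1:1): theoretical n(CO2) = 2.57356 mol; at 94.56% yield, n(CO2) = 2.43355 mol.
Step 2 (CO2:Na2CO3 = 1:1): theoretical n(Na2CO3) = 2.43355 mol, so theoretical mass = 2.43355 × 105.99 = 257.932 g.
At 91.84% yield, actual mass of Na2CO3 = 257.932 × 0.9184 = 236.885 g.

236.89 g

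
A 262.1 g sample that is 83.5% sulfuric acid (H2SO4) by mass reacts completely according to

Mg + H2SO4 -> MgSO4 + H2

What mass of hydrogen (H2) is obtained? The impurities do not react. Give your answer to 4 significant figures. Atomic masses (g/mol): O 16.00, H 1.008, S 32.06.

Mass of pure H2SO4 = 262.1 g × 0.835 = 218.85 g.
M(H2SO4) = 2(1.008) + 32.06 + 4(16.00) = 98.076 g/mol.
M(H2) = 2(1.008) = 2.016 g/mol.
n(H2SO4) = 218.85 g / 98.076 g/mol = 2.2315 mol.
From the equation the H2SO4:H2 mole ratio is 1:1, so n(H2) = 2.2315 × 1/1 = 2.2315 mol.
Mass of H2 = 2.2315 mol × 2.016 g/mol = 4.4986 g.

4.499 g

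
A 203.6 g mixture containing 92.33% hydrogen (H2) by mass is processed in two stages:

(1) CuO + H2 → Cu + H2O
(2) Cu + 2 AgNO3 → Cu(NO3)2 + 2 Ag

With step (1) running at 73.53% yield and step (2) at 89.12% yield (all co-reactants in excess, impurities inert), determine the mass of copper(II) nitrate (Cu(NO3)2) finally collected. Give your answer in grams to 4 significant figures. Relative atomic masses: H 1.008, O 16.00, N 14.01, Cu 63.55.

Pure H2 = 203.6 × 0.9233 = 187.98 g.
M(H2) = 2(1.008) = 2.016 g/mol.
M(Cu(NO3)2) = 63.55 + 2(14.01) + 6(16.00) = 187.57 g/mol.
n(H2) = 187.98 / 2.016 = 93.246 mol.
Step 1 (H2:Cu = 1:1): theoretical n(Cu) = 93.246 mol; at 73.53% yield, n(Cu) = 68.564 mol.
Step 2 (Cu:Cu(NO3)2 = 1:1): theoretical n(Cu(NO3)2) = 68.564 mol, so theoretical mass = 68.564 × 187.57 = 12861 g.
At 89.12% yield, actual mass of Cu(NO3)2 = 12861 × 0.8912 = 11461 g.

11460 g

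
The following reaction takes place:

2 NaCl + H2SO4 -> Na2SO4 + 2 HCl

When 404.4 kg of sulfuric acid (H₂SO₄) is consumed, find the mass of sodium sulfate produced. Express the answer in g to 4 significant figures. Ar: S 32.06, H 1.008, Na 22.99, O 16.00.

M(H2SO4) = 2(1.008) + 32.06 + 4(16.00) = 98.076 g/mol.
M(Na2SO4) = 2(22.99) + 32.06 + 4(16.00) = 142.04 g/mol.
Convert: 404.4 kg = 404400 g.
n(H2SO4) = 404400 g / 98.076 g/mol = 4123.3 mol.
From the equation the H2SO4:Na2SO4 mole ratio is 1:1, so n(Na2SO4) = 4123.3 × 1/1 = 4123.3 mol.
Mass of Na2SO4 = 4123.3 mol × 142.04 g/mol = 585680 g.

585700 g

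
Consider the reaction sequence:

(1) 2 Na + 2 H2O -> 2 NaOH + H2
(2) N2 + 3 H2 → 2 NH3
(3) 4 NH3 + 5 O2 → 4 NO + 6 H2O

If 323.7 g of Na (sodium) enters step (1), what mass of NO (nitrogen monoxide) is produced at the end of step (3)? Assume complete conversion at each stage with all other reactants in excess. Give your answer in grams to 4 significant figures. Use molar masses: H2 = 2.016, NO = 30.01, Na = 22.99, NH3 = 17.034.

140.8 g

n(Na) = 323.7 / 22.99 = 14.080 mol.
Reaction (1): Na→H2 ratio 2:1 ⇒ n(H2) = 7.0400 mol.
Reaction (2): H2→NH3 ratio 3:2 ⇒ n(NH3) = 4.6933 mol.
Reaction (3): NH3→NO ratio 4:4 ⇒ n(NO) = 4.6933 mol.
Mass of NO = 4.6933 × 30.01 = 140.85 g.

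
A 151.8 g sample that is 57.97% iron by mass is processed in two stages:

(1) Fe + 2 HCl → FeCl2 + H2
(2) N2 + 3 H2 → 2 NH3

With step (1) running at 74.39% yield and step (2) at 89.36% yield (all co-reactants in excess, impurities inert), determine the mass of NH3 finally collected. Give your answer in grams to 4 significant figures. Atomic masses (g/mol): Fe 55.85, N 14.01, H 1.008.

11.89 g

Pure Fe = 151.8 × 0.5797 = 87.998 g.
M(Fe) = 55.85 g/mol.
M(NH3) = 14.01 + 3(1.008) = 17.034 g/mol.
n(Fe) = 87.998 / 55.85 = 1.5756 mol.
Step 1 (Fe:H2 = 1:1): theoretical n(H2) = 1.5756 mol; at 74.39% yield, n(H2) = 1.1721 mol.
Step 2 (H2:NH3 = 3:2): theoretical n(NH3) = 0.78140 mol, so theoretical mass = 0.78140 × 17.034 = 13.310 g.
At 89.36% yield, actual mass of NH3 = 13.310 × 0.8936 = 11.894 g.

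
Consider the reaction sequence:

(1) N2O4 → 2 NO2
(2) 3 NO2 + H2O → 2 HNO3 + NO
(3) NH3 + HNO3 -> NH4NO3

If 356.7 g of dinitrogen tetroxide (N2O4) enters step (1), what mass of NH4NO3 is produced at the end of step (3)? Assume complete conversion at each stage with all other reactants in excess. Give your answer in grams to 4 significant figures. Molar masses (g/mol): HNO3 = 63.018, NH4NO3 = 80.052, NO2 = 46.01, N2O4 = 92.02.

413.7 g

n(N2O4) = 356.7 / 92.02 = 3.8763 mol.
Reaction (1): N2O4→NO2 ratio 1:2 ⇒ n(NO2) = 7.7527 mol.
Reaction (2): NO2→HNO3 ratio 3:2 ⇒ n(HNO3) = 5.1684 mol.
Reaction (3): HNO3→NH4NO3 ratio 1:1 ⇒ n(NH4NO3) = 5.1684 mol.
Mass of NH4NO3 = 5.1684 × 80.052 = 413.74 g.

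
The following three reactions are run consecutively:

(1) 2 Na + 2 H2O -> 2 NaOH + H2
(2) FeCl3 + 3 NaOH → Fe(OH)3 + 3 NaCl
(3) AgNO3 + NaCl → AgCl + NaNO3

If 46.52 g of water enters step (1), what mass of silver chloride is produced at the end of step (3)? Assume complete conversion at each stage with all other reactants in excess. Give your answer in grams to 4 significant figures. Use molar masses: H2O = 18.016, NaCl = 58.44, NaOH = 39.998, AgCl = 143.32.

n(H2O) = 46.52 / 18.016 = 2.5821 mol.
Reaction (1): H2O→NaOH ratio 2:2 ⇒ n(NaOH) = 2.5821 mol.
Reaction (2): NaOH→NaCl ratio 3:3 ⇒ n(NaCl) = 2.5821 mol.
Reaction (3): NaCl→AgCl ratio 1:1 ⇒ n(AgCl) = 2.5821 mol.
Mass of AgCl = 2.5821 × 143.32 = 370.07 g.

370.1 g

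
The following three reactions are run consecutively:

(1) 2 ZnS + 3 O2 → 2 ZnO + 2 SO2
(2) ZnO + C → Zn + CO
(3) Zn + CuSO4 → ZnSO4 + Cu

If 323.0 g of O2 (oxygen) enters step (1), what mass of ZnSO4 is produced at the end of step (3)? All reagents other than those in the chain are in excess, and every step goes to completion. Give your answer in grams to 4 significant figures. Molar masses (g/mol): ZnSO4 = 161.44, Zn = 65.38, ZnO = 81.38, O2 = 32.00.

n(O2) = 323.0 / 32.00 = 10.094 mol.
Reaction (1): O2→ZnO ratio 3:2 ⇒ n(ZnO) = 6.7292 mol.
Reaction (2): ZnO→Zn ratio 1:1 ⇒ n(Zn) = 6.7292 mol.
Reaction (3): Zn→ZnSO4 ratio 1:1 ⇒ n(ZnSO4) = 6.7292 mol.
Mass of ZnSO4 = 6.7292 × 161.44 = 1086.4 g.

1086 g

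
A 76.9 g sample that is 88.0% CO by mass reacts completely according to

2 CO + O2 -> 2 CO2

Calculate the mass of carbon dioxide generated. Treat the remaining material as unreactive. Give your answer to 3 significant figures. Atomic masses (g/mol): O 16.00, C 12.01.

106 g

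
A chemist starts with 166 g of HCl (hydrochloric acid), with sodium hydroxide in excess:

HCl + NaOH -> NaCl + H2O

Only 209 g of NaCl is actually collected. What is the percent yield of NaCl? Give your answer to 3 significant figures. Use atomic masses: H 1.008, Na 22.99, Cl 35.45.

M(HCl) = 1.008 + 35.45 = 36.458 g/mol.
M(NaCl) = 22.99 + 35.45 = 58.44 g/mol.
n(HCl) = 166.0 g / 36.458 g/mol = 4.553 mol.
From the equation the HCl:NaCl mole ratio is 1:1, so n(NaCl) = 4.553 × 1/1 = 4.553 mol.
Mass of NaCl = 4.553 mol × 58.44 g/mol = 266.1 g.
This is the theoretical yield. Percent yield = 209 g / 266.1 g × 100% = 78.55%.

78.5 %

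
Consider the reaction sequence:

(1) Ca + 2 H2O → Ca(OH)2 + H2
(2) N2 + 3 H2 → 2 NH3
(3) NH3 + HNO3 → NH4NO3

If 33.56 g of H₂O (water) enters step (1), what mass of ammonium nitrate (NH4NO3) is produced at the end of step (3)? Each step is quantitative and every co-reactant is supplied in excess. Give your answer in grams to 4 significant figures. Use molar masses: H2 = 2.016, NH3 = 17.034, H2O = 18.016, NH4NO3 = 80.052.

n(H2O) = 33.56 / 18.016 = 1.8628 mol.
Reaction (1): H2O→H2 ratio 2:1 ⇒ n(H2) = 0.93139 mol.
Reaction (2): H2→NH3 ratio 3:2 ⇒ n(NH3) = 0.62093 mol.
Reaction (3): NH3→NH4NO3 ratio 1:1 ⇒ n(NH4NO3) = 0.62093 mol.
Mass of NH4NO3 = 0.62093 × 80.052 = 49.707 g.

49.71 g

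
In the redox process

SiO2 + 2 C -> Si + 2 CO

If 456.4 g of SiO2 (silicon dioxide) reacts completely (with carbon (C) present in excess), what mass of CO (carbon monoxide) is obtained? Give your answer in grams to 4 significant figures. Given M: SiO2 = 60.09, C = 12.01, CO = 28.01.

425.5 g

n(SiO2) = 456.40 g / 60.09 g/mol = 7.5953 mol.
From the equation the SiO2:CO mole ratio is 1:2, so n(CO) = 7.5953 × 2/1 = 15.191 mol.
Mass of CO = 15.191 mol × 28.01 g/mol = 425.49 g.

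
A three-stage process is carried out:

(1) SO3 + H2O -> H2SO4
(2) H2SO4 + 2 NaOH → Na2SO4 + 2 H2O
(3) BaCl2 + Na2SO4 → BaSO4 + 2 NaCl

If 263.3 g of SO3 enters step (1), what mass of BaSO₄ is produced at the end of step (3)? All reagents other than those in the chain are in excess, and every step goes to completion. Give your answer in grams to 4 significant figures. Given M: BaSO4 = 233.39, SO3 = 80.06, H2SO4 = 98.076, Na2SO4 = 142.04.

767.6 g

n(SO3) = 263.3 / 80.06 = 3.2888 mol.
Reaction (1): SO3→H2SO4 ratio 1:1 ⇒ n(H2SO4) = 3.2888 mol.
Reaction (2): H2SO4→Na2SO4 ratio 1:1 ⇒ n(Na2SO4) = 3.2888 mol.
Reaction (3): Na2SO4→BaSO4 ratio 1:1 ⇒ n(BaSO4) = 3.2888 mol.
Mass of BaSO4 = 3.2888 × 233.39 = 767.57 g.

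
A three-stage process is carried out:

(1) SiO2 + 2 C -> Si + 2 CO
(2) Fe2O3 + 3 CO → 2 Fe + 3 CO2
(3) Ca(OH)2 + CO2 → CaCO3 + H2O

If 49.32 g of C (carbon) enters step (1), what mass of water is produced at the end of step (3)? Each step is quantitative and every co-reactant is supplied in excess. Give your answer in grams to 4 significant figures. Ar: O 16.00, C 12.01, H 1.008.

M(C) = 12.01 g/mol.
M(H2O) = 2(1.008) + 16.00 = 18.016 g/mol.
n(C) = 49.32 / 12.01 = 4.1066 mol.
Reaction (1): C→CO ratio 2:2 ⇒ n(CO) = 4.1066 mol.
Reaction (2): CO→CO2 ratio 3:3 ⇒ n(CO2) = 4.1066 mol.
Reaction (3): CO2→H2O ratio 1:1 ⇒ n(H2O) = 4.1066 mol.
Mass of H2O = 4.1066 × 18.016 = 73.984 g.

73.98 g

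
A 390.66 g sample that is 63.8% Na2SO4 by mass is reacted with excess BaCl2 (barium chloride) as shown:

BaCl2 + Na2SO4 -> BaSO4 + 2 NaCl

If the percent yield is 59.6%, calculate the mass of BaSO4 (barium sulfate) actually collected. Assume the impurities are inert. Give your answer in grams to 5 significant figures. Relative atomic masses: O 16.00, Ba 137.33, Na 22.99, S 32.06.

244.08 g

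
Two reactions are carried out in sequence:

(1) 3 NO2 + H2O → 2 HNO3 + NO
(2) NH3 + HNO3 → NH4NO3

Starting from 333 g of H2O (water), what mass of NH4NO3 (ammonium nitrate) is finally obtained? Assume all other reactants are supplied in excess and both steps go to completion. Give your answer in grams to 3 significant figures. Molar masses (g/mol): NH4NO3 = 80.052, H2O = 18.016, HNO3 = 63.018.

2960 g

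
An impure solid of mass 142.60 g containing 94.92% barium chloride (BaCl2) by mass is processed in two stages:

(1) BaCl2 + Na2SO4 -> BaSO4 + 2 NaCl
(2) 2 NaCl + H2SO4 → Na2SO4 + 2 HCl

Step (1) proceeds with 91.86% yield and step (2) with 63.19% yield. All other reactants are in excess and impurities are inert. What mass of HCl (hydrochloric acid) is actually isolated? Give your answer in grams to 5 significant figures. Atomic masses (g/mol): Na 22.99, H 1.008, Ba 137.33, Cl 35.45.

27.513 g

Pure BaCl2 = 142.60 × 0.9492 = 135.356 g.
M(BaCl2) = 137.33 + 2(35.45) = 208.23 g/mol.
M(HCl) = 1.008 + 35.45 = 36.458 g/mol.
n(BaCl2) = 135.356 / 208.23 = 0.650031 mol.
Step 1 (BaCl2:NaCl = 1:2): theoretical n(NaCl) = 1.30006 mol; at 91.86% yield, n(NaCl) = 1.19424 mol.
Step 2 (NaCl:HCl = 2:2): theoretical n(HCl) = 1.19424 mol, so theoretical mass = 1.19424 × 36.458 = 43.5395 g.
At 63.19% yield, actual mass of HCl = 43.5395 × 0.6319 = 27.5126 g.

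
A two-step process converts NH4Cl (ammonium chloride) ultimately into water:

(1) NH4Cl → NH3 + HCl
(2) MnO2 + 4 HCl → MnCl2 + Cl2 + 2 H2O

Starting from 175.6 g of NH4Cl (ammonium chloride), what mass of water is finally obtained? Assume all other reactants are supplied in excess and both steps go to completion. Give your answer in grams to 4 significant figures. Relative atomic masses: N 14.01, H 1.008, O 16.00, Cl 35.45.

29.57 g

M(NH4Cl) = 14.01 + 4(1.008) + 35.45 = 53.492 g/mol.
M(H2O) = 2(1.008) + 16.00 = 18.016 g/mol.
n(NH4Cl) = 175.60 / 53.492 = 3.2827 mol.
Step 1 gives a 1:1 ratio of NH4Cl to HCl, so n(HCl) = 3.2827 mol.
In step 2 the HCl:H2O ratio is 4:2, so n(H2O) = 1.6414 mol.
Mass of H2O = 1.6414 × 18.016 = 29.571 g.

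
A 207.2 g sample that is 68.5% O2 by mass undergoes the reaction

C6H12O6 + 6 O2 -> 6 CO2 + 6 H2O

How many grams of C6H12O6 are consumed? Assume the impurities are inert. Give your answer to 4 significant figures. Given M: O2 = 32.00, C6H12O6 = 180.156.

Mass of pure O2 = 207.2 g × 0.685 = 141.93 g.
n(O2) = 141.93 g / 32.00 g/mol = 4.4354 mol.
From the equation the O2:C6H12O6 mole ratio is 6:1, so n(C6H12O6) = 4.4354 × 1/6 = 0.73923 mol.
Mass of C6H12O6 = 0.73923 mol × 180.156 g/mol = 133.18 g.

133.2 g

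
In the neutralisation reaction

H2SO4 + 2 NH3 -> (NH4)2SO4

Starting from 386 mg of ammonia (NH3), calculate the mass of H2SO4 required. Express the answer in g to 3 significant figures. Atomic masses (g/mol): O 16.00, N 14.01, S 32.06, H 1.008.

M(NH3) = 14.01 + 3(1.008) = 17.034 g/mol.
M(H2SO4) = 2(1.008) + 32.06 + 4(16.00) = 98.076 g/mol.
Convert: 386 mg = 0.3860 g.
n(NH3) = 0.3860 g / 17.034 g/mol = 0.02266 mol.
From the equation the NH3:H2SO4 mole ratio is 2:1, so n(H2SO4) = 0.02266 × 1/2 = 0.01133 mol.
Mass of H2SO4 = 0.01133 mol × 98.076 g/mol = 1.111 g.

1.11 g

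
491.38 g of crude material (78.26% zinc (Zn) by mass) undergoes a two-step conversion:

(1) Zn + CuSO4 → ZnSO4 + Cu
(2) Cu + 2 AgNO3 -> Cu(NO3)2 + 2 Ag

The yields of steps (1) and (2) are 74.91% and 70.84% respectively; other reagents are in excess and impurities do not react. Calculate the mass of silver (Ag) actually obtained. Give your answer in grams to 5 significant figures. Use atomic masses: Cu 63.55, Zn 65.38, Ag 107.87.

673.38 g

Pure Zn = 491.38 × 0.7826 = 384.554 g.
M(Zn) = 65.38 g/mol.
M(Ag) = 107.87 g/mol.
n(Zn) = 384.554 / 65.38 = 5.88183 mol.
Step 1 (Zn:Cu = 1:1): theoretical n(Cu) = 5.88183 mol; at 74.91% yield, n(Cu) = 4.40608 mol.
Step 2 (Cu:Ag = 1:2): theoretical n(Ag) = 8.81216 mol, so theoretical mass = 8.81216 × 107.87 = 950.567 g.
At 70.84% yield, actual mass of Ag = 950.567 × 0.7084 = 673.382 g.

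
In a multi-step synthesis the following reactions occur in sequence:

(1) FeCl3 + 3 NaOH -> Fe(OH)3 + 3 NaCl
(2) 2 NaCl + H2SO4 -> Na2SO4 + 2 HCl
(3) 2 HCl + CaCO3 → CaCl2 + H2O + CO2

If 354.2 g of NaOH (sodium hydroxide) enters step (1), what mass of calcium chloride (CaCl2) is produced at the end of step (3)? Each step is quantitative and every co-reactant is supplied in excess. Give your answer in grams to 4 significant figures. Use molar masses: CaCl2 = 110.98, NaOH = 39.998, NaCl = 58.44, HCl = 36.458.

491.4 g

n(NaOH) = 354.2 / 39.998 = 8.8554 mol.
Reaction (1): NaOH→NaCl ratio 3:3 ⇒ n(NaCl) = 8.8554 mol.
Reaction (2): NaCl→HCl ratio 2:2 ⇒ n(HCl) = 8.8554 mol.
Reaction (3): HCl→CaCl2 ratio 2:1 ⇒ n(CaCl2) = 4.4277 mol.
Mass of CaCl2 = 4.4277 × 110.98 = 491.39 g.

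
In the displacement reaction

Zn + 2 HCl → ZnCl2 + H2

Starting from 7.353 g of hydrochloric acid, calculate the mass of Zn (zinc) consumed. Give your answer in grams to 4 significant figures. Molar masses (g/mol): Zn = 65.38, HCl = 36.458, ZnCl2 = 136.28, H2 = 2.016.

n(HCl) = 7.3530 g / 36.458 g/mol = 0.20168 mol.
From the equation the HCl:Zn mole ratio is 2:1, so n(Zn) = 0.20168 × 1/2 = 0.10084 mol.
Mass of Zn = 0.10084 mol × 65.38 g/mol = 6.5931 g.

6.593 g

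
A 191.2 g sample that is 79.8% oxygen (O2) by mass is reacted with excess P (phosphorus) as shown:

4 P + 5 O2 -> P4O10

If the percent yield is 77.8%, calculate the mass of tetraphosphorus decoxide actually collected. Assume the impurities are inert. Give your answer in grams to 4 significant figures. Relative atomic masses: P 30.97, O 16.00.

Pure O2 available = 191.2 g × 0.798 = 152.58 g.
M(O2) = 2(16.00) = 32.00 g/mol.
M(P4O10) = 4(30.97) + 10(16.00) = 283.88 g/mol.
n(O2) = 152.58 g / 32.00 g/mol = 4.7680 mol.
From the equation the O2:P4O10 mole ratio is 5:1, so n(P4O10) = 4.7680 × 1/5 = 0.95361 mol.
Mass of P4O10 = 0.95361 mol × 283.88 g/mol = 270.71 g.
Actual mass collected = 270.71 g × 0.778 = 210.61 g.

210.6 g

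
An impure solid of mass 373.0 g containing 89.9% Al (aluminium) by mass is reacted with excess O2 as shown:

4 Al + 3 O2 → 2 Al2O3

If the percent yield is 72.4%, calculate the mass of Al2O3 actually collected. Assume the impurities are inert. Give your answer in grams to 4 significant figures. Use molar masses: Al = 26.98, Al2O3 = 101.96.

458.7 g

Pure Al available = 373.0 g × 0.899 = 335.33 g.
n(Al) = 335.33 g / 26.98 g/mol = 12.429 mol.
From the equation the Al:Al2O3 mole ratio is 4:2, so n(Al2O3) = 12.429 × 2/4 = 6.2144 mol.
Mass of Al2O3 = 6.2144 mol × 101.96 g/mol = 633.62 g.
Actual mass collected = 633.62 g × 0.724 = 458.74 g.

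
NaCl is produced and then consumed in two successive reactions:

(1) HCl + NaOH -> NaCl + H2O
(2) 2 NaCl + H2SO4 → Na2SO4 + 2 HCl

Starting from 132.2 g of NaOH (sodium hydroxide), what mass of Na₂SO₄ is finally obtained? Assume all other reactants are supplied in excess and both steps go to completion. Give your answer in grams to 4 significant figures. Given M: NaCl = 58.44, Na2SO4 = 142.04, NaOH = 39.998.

234.7 g

n(NaOH) = 132.20 / 39.998 = 3.3052 mol.
Step 1 gives a 1:1 ratio of NaOH to NaCl, so n(NaCl) = 3.3052 mol.
In step 2 the NaCl:Na2SO4 ratio is 2:1, so n(Na2SO4) = 1.6526 mol.
Mass of Na2SO4 = 1.6526 × 142.04 = 234.73 g.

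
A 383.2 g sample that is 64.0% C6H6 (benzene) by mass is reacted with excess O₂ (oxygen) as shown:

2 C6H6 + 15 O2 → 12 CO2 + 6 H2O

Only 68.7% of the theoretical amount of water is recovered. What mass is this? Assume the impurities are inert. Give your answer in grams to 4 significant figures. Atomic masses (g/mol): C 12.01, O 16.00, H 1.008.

116.6 g

Pure C6H6 available = 383.2 g × 0.640 = 245.25 g.
M(C6H6) = 6(12.01) + 6(1.008) = 78.108 g/mol.
M(H2O) = 2(1.008) + 16.00 = 18.016 g/mol.
n(C6H6) = 245.25 g / 78.108 g/mol = 3.1399 mol.
From the equation the C6H6:H2O mole ratio is 2:6, so n(H2O) = 3.1399 × 6/2 = 9.4196 mol.
Mass of H2O = 9.4196 mol × 18.016 g/mol = 169.70 g.
Actual mass collected = 169.70 g × 0.687 = 116.59 g.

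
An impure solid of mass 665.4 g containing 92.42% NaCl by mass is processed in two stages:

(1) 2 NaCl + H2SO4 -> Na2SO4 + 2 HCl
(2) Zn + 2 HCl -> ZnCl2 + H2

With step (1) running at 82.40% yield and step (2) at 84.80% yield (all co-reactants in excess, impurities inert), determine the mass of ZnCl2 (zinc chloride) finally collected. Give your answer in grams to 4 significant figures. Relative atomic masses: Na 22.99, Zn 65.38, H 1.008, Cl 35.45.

501.0 g

Pure NaCl = 665.4 × 0.9242 = 614.96 g.
M(NaCl) = 22.99 + 35.45 = 58.44 g/mol.
M(ZnCl2) = 65.38 + 2(35.45) = 136.28 g/mol.
n(NaCl) = 614.96 / 58.44 = 10.523 mol.
Step 1 (NaCl:HCl = 2:2): theoretical n(HCl) = 10.523 mol; at 82.40% yield, n(HCl) = 8.6709 mol.
Step 2 (HCl:ZnCl2 = 2:1): theoretical n(ZnCl2) = 4.3355 mol, so theoretical mass = 4.3355 × 136.28 = 590.84 g.
At 84.80% yield, actual mass of ZnCl2 = 590.84 × 0.8480 = 501.03 g.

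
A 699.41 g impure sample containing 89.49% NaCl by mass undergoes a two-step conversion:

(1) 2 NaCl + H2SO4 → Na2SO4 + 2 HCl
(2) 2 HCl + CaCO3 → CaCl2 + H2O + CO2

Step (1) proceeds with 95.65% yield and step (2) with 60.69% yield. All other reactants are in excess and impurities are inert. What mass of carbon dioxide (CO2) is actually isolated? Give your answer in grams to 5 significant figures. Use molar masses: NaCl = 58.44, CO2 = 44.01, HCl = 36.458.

136.81 g

Pure NaCl = 699.41 × 0.8949 = 625.902 g.
n(NaCl) = 625.902 / 58.44 = 10.7102 mol.
Step 1 (NaCl:HCl = 2:2): theoretical n(HCl) = 10.7102 mol; at 95.65% yield, n(HCl) = 10.2443 mol.
Step 2 (HCl:CO2 = 2:1): theoretical n(CO2) = 5.12214 mol, so theoretical mass = 5.12214 × 44.01 = 225.425 g.
At 60.69% yield, actual mass of CO2 = 225.425 × 0.6069 = 136.811 g.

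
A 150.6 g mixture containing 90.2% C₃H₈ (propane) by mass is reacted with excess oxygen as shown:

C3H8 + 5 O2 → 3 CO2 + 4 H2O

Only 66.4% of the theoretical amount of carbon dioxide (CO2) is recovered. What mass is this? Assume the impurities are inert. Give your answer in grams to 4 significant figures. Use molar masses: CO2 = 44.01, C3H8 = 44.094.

270.1 g

Pure C3H8 available = 150.6 g × 0.902 = 135.84 g.
n(C3H8) = 135.84 g / 44.094 g/mol = 3.0807 mol.
From the equation the C3H8:CO2 mole ratio is 1:3, so n(CO2) = 3.0807 × 3/1 = 9.2422 mol.
Mass of CO2 = 9.2422 mol × 44.01 g/mol = 406.75 g.
Actual mass collected = 406.75 g × 0.664 = 270.08 g.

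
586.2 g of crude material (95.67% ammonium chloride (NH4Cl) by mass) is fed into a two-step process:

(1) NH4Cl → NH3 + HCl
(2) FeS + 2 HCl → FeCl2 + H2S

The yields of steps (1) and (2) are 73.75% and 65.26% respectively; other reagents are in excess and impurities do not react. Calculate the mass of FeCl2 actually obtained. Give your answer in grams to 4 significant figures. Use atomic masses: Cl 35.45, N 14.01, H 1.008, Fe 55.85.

Pure NH4Cl = 586.2 × 0.9567 = 560.82 g.
M(NH4Cl) = 14.01 + 4(1.008) + 35.45 = 53.492 g/mol.
M(FeCl2) = 55.85 + 2(35.45) = 126.75 g/mol.
n(NH4Cl) = 560.82 / 53.492 = 10.484 mol.
Step 1 (NH4Cl:HCl = 1:1): theoretical n(HCl) = 10.484 mol; at 73.75% yield, n(HCl) = 7.7321 mol.
Step 2 (HCl:FeCl2 = 2:1): theoretical n(FeCl2) = 3.8660 mol, so theoretical mass = 3.8660 × 126.75 = 490.02 g.
At 65.26% yield, actual mass of FeCl2 = 490.02 × 0.6526 = 319.79 g.

319.8 g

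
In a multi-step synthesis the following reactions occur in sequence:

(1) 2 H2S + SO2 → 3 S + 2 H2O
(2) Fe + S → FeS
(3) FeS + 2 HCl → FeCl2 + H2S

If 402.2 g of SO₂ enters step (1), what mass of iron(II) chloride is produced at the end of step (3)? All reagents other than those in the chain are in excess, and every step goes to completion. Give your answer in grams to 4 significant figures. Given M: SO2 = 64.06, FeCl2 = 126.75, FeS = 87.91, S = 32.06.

n(SO2) = 402.2 / 64.06 = 6.2785 mol.
Reaction (1): SO2→S ratio 1:3 ⇒ n(S) = 18.835 mol.
Reaction (2): S→FeS ratio 1:1 ⇒ n(FeS) = 18.835 mol.
Reaction (3): FeS→FeCl2 ratio 1:1 ⇒ n(FeCl2) = 18.835 mol.
Mass of FeCl2 = 18.835 × 126.75 = 2387.4 g.

2387 g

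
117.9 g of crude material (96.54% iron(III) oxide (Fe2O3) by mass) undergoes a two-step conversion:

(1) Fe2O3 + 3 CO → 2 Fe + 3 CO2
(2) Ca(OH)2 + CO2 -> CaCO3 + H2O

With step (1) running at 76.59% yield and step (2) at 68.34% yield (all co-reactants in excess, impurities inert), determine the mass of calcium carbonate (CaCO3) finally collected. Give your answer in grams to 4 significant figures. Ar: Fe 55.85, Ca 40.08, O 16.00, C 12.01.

Pure Fe2O3 = 117.9 × 0.9654 = 113.82 g.
M(Fe2O3) = 2(55.85) + 3(16.00) = 159.70 g/mol.
M(CaCO3) = 40.08 + 12.01 + 3(16.00) = 100.09 g/mol.
n(Fe2O3) = 113.82 / 159.70 = 0.71272 mol.
Step 1 (Fe2O3:CO2 = 1:3): theoretical n(CO2) = 2.1381 mol; at 76.59% yield, n(CO2) = 1.6376 mol.
Step 2 (CO2:CaCO3 = 1:1): theoretical n(CaCO3) = 1.6376 mol, so theoretical mass = 1.6376 × 100.09 = 163.91 g.
At 68.34% yield, actual mass of CaCO3 = 163.91 × 0.6834 = 112.01 g.

112.0 g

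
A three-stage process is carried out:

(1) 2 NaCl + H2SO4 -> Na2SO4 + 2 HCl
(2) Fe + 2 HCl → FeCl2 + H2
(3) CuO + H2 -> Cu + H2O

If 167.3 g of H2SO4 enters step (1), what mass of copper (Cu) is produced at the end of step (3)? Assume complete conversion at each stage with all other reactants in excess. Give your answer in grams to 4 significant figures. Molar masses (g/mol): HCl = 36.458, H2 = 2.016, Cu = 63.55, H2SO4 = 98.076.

108.4 g

n(H2SO4) = 167.3 / 98.076 = 1.7058 mol.
Reaction (1): H2SO4→HCl ratio 1:2 ⇒ n(HCl) = 3.4116 mol.
Reaction (2): HCl→H2 ratio 2:1 ⇒ n(H2) = 1.7058 mol.
Reaction (3): H2→Cu ratio 1:1 ⇒ n(Cu) = 1.7058 mol.
Mass of Cu = 1.7058 × 63.55 = 108.40 g.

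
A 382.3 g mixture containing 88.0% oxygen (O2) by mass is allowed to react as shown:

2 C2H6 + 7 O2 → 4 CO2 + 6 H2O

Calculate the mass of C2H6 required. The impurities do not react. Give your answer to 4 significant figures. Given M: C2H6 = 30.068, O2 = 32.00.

Mass of pure O2 = 382.3 g × 0.880 = 336.42 g.
n(O2) = 336.42 g / 32.00 g/mol = 10.513 mol.
From the equation the O2:C2H6 mole ratio is 7:2, so n(C2H6) = 10.513 × 2/7 = 3.0038 mol.
Mass of C2H6 = 3.0038 mol × 30.068 g/mol = 90.318 g.

90.32 g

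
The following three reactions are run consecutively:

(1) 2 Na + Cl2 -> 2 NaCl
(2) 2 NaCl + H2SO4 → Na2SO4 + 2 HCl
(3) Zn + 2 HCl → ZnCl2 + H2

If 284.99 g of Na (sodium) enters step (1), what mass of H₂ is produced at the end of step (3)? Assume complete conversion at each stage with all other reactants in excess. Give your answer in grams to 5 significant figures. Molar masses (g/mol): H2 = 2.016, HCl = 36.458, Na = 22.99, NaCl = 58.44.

12.495 g

n(Na) = 284.99 / 22.99 = 12.3963 mol.
Reaction (1): Na→NaCl ratio 2:2 ⇒ n(NaCl) = 12.3963 mol.
Reaction (2): NaCl→HCl ratio 2:2 ⇒ n(HCl) = 12.3963 mol.
Reaction (3): HCl→H2 ratio 2:1 ⇒ n(H2) = 6.19813 mol.
Mass of H2 = 6.19813 × 2.016 = 12.4954 g.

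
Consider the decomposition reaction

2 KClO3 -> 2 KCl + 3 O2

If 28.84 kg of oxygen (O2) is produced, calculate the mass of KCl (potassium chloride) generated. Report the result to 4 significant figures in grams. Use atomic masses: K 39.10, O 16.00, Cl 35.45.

44790 g

M(O2) = 2(16.00) = 32.00 g/mol.
M(KCl) = 39.10 + 35.45 = 74.55 g/mol.
Convert: 28.84 kg = 28840 g.
n(O2) = 28840 g / 32.00 g/mol = 901.25 mol.
From the equation the O2:KCl mole ratio is 3:2, so n(KCl) = 901.25 × 2/3 = 600.83 mol.
Mass of KCl = 600.83 mol × 74.55 g/mol = 44792 g.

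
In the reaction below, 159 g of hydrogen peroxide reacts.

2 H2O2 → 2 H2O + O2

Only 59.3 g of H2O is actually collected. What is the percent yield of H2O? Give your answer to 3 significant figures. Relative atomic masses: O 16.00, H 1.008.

M(H2O2) = 2(1.008) + 2(16.00) = 34.016 g/mol.
M(H2O) = 2(1.008) + 16.00 = 18.016 g/mol.
n(H2O2) = 159.0 g / 34.016 g/mol = 4.674 mol.
From the equation the H2O2:H2O mole ratio is 2:2, so n(H2O) = 4.674 × 2/2 = 4.674 mol.
Mass of H2O = 4.674 mol × 18.016 g/mol = 84.21 g.
This is the theoretical yield. Percent yield = 59.3 g / 84.21 g × 100% = 70.42%.

70.4 %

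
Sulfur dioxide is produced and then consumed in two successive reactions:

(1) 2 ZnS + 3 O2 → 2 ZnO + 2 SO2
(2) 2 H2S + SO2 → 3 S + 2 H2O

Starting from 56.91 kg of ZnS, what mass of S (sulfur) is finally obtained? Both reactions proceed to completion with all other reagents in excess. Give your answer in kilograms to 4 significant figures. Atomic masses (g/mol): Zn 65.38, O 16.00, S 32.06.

56.17 kg

M(ZnS) = 65.38 + 32.06 = 97.44 g/mol.
M(S) = 32.06 g/mol.
56.91 kg = 56910 g.
n(ZnS) = 56910 / 97.44 = 584.05 mol.
Step 1 gives a 2:2 ratio of ZnS to SO2, so n(SO2) = 584.05 mol.
In step 2 the SO2:S ratio is 1:3, so n(S) = 1752.2 mol.
Mass of S = 1752.2 × 32.06 = 56174 g = 56.17 kg.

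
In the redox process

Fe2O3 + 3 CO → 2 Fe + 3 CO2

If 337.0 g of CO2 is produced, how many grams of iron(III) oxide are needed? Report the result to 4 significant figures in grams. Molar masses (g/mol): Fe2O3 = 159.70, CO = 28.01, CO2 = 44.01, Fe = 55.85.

n(CO2) = 337.00 g / 44.01 g/mol = 7.6574 mol.
From the equation the CO2:Fe2O3 mole ratio is 3:1, so n(Fe2O3) = 7.6574 × 1/3 = 2.5525 mol.
Mass of Fe2O3 = 2.5525 mol × 159.70 g/mol = 407.63 g.

407.6 g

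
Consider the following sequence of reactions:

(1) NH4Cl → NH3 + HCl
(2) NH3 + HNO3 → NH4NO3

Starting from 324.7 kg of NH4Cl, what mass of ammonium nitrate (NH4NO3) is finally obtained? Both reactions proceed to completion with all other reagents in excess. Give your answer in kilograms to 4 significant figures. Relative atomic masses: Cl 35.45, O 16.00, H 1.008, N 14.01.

M(NH4Cl) = 14.01 + 4(1.008) + 35.45 = 53.492 g/mol.
M(NH4NO3) = 2(14.01) + 4(1.008) + 3(16.00) = 80.052 g/mol.
324.7 kg = 324700 g.
n(NH4Cl) = 324700 / 53.492 = 6070.1 mol.
Step 1 gives a 1:1 ratio of NH4Cl to NH3, so n(NH3) = 6070.1 mol.
In step 2 the NH3:NH4NO3 ratio is 1:1, so n(NH4NO3) = 6070.1 mol.
Mass of NH4NO3 = 6070.1 × 80.052 = 485920 g = 485.9 kg.

485.9 kg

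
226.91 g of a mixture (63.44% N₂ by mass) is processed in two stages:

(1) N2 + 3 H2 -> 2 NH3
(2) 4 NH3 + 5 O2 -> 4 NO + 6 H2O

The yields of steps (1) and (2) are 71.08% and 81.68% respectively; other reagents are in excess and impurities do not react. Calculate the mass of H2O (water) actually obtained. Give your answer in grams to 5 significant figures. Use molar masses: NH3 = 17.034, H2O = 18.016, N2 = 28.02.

161.21 g

Pure N2 = 226.91 × 0.6344 = 143.952 g.
n(N2) = 143.952 / 28.02 = 5.13746 mol.
Step 1 (N2:NH3 = 1:2): theoretical n(NH3) = 10.2749 mol; at 71.08% yield, n(NH3) = 7.30342 mol.
Step 2 (NH3:H2O = 4:6): theoretical n(H2O) = 10.9551 mol, so theoretical mass = 10.9551 × 18.016 = 197.368 g.
At 81.68% yield, actual mass of H2O = 197.368 × 0.8168 = 161.210 g.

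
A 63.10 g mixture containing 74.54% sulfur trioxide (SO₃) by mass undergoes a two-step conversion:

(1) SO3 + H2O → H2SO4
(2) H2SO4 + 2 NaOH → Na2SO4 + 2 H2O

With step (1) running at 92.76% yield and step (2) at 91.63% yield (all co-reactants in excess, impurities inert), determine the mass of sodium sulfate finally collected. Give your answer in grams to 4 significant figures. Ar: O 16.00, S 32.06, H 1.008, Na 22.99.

70.93 g

Pure SO3 = 63.10 × 0.7454 = 47.035 g.
M(SO3) = 32.06 + 3(16.00) = 80.06 g/mol.
M(Na2SO4) = 2(22.99) + 32.06 + 4(16.00) = 142.04 g/mol.
n(SO3) = 47.035 / 80.06 = 0.58749 mol.
Step 1 (SO3:H2SO4 = 1:1): theoretical n(H2SO4) = 0.58749 mol; at 92.76% yield, n(H2SO4) = 0.54496 mol.
Step 2 (H2SO4:Na2SO4 = 1:1): theoretical n(Na2SO4) = 0.54496 mol, so theoretical mass = 0.54496 × 142.04 = 77.406 g.
At 91.63% yield, actual mass of Na2SO4 = 77.406 × 0.9163 = 70.927 g.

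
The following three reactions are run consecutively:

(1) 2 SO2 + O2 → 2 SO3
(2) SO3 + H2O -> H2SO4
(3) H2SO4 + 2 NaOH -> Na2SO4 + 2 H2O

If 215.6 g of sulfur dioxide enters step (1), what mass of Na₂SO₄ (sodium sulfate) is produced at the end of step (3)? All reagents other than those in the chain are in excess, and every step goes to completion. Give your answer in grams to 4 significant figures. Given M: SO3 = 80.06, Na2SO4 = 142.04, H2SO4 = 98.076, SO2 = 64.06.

478.0 g

n(SO2) = 215.6 / 64.06 = 3.3656 mol.
Reaction (1): SO2→SO3 ratio 2:2 ⇒ n(SO3) = 3.3656 mol.
Reaction (2): SO3→H2SO4 ratio 1:1 ⇒ n(H2SO4) = 3.3656 mol.
Reaction (3): H2SO4→Na2SO4 ratio 1:1 ⇒ n(Na2SO4) = 3.3656 mol.
Mass of Na2SO4 = 3.3656 × 142.04 = 478.05 g.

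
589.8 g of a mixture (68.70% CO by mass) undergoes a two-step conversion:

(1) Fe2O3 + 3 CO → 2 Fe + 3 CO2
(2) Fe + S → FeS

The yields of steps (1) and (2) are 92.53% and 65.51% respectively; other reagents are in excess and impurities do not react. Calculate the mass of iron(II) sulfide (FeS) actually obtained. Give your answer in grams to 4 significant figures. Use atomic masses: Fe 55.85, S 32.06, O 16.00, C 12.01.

Pure CO = 589.8 × 0.6870 = 405.19 g.
M(CO) = 12.01 + 16.00 = 28.01 g/mol.
M(FeS) = 55.85 + 32.06 = 87.91 g/mol.
n(CO) = 405.19 / 28.01 = 14.466 mol.
Step 1 (CO:Fe = 3:2): theoretical n(Fe) = 9.6440 mol; at 92.53% yield, n(Fe) = 8.9236 mol.
Step 2 (Fe:FeS = 1:1): theoretical n(FeS) = 8.9236 mol, so theoretical mass = 8.9236 × 87.91 = 784.47 g.
At 65.51% yield, actual mass of FeS = 784.47 × 0.6551 = 513.91 g.

513.9 g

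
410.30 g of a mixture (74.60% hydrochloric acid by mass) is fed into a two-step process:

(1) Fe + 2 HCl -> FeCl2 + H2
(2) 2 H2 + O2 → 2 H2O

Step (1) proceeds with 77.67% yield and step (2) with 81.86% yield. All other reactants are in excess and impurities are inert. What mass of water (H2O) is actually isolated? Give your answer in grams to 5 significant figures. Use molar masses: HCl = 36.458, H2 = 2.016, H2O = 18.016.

Pure HCl = 410.30 × 0.7460 = 306.084 g.
n(HCl) = 306.084 / 36.458 = 8.39552 mol.
Step 1 (HCl:H2 = 2:1): theoretical n(H2) = 4.19776 mol; at 77.67% yield, n(H2) = 3.26040 mol.
Step 2 (H2:H2O = 2:2): theoretical n(H2O) = 3.26040 mol, so theoretical mass = 3.26040 × 18.016 = 58.7394 g.
At 81.86% yield, actual mass of H2O = 58.7394 × 0.8186 = 48.0840 g.

48.084 g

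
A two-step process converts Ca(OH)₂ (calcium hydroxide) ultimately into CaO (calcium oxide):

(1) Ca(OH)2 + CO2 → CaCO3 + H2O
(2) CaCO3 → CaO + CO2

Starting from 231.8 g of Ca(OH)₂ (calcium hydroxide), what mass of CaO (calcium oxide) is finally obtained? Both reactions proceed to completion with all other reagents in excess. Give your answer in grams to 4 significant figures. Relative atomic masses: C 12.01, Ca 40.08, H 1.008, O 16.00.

M(Ca(OH)2) = 40.08 + 2(16.00) + 2(1.008) = 74.096 g/mol.
M(CaO) = 40.08 + 16.00 = 56.08 g/mol.
n(Ca(OH)2) = 231.80 / 74.096 = 3.1284 mol.
Step 1 gives a 1:1 ratio of Ca(OH)2 to CaCO3, so n(CaCO3) = 3.1284 mol.
In step 2 the CaCO3:CaO ratio is 1:1, so n(CaO) = 3.1284 mol.
Mass of CaO = 3.1284 × 56.08 = 175.44 g.

175.4 g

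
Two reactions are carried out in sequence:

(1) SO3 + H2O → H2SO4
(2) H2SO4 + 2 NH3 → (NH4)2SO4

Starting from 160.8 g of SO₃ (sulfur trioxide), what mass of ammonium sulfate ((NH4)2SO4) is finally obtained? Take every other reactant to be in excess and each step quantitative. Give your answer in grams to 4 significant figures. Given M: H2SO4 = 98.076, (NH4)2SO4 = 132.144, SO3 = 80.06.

n(SO3) = 160.80 / 80.06 = 2.0085 mol.
Step 1 gives a 1:1 ratio of SO3 to H2SO4, so n(H2SO4) = 2.0085 mol.
In step 2 the H2SO4:(NH4)2SO4 ratio is 1:1, so n((NH4)2SO4) = 2.0085 mol.
Mass of (NH4)2SO4 = 2.0085 × 132.144 = 265.41 g.

265.4 g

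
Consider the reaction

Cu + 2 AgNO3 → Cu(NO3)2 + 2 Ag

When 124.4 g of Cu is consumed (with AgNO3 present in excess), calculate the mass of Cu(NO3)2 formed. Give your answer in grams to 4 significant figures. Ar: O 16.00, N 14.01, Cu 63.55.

M(Cu) = 63.55 g/mol.
M(Cu(NO3)2) = 63.55 + 2(14.01) + 6(16.00) = 187.57 g/mol.
n(Cu) = 124.40 g / 63.55 g/mol = 1.9575 mol.
From the equation the Cu:Cu(NO3)2 mole ratio is 1:1, so n(Cu(NO3)2) = 1.9575 × 1/1 = 1.9575 mol.
Mass of Cu(NO3)2 = 1.9575 mol × 187.57 g/mol = 367.17 g.

367.2 g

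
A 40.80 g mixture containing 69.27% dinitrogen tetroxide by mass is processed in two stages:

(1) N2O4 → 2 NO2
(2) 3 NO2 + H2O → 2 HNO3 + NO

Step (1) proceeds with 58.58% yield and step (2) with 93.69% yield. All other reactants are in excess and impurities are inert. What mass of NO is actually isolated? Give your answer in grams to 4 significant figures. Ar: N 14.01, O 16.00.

Pure N2O4 = 40.80 × 0.6927 = 28.262 g.
M(N2O4) = 2(14.01) + 4(16.00) = 92.02 g/mol.
M(NO) = 14.01 + 16.00 = 30.01 g/mol.
n(N2O4) = 28.262 / 92.02 = 0.30713 mol.
Step 1 (N2O4:NO2 = 1:2): theoretical n(NO2) = 0.61426 mol; at 58.58% yield, n(NO2) = 0.35983 mol.
Step 2 (NO2:NO = 3:1): theoretical n(NO) = 0.11994 mol, so theoretical mass = 0.11994 × 30.01 = 3.5995 g.
At 93.69% yield, actual mass of NO = 3.5995 × 0.9369 = 3.3724 g.

3.372 g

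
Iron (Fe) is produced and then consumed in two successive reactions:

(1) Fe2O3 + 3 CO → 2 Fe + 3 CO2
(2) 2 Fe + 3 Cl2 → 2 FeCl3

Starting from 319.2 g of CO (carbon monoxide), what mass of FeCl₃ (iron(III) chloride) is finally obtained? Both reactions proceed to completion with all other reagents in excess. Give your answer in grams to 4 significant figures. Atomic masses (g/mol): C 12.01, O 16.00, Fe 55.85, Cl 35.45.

M(CO) = 12.01 + 16.00 = 28.01 g/mol.
M(FeCl3) = 55.85 + 3(35.45) = 162.20 g/mol.
n(CO) = 319.20 / 28.01 = 11.396 mol.
Step 1 gives a 3:2 ratio of CO to Fe, so n(Fe) = 7.5973 mol.
In step 2 the Fe:FeCl3 ratio is 2:2, so n(FeCl3) = 7.5973 mol.
Mass of FeCl3 = 7.5973 × 162.20 = 1232.3 g.

1232 g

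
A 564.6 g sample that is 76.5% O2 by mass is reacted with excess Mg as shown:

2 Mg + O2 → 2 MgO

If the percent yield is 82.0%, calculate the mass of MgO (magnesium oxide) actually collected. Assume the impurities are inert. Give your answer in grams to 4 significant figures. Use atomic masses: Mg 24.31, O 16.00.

Pure O2 available = 564.6 g × 0.765 = 431.92 g.
M(O2) = 2(16.00) = 32.00 g/mol.
M(MgO) = 24.31 + 16.00 = 40.31 g/mol.
n(O2) = 431.92 g / 32.00 g/mol = 13.497 mol.
From the equation the O2:MgO mole ratio is 1:2, so n(MgO) = 13.497 × 2/1 = 26.995 mol.
Mass of MgO = 26.995 mol × 40.31 g/mol = 1088.2 g.
Actual mass collected = 1088.2 g × 0.820 = 892.30 g.

892.3 g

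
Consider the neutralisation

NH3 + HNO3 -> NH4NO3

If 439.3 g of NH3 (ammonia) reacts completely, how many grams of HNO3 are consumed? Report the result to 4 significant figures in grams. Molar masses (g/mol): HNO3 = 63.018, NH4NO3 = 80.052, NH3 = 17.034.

n(NH3) = 439.30 g / 17.034 g/mol = 25.790 mol.
From the equation the NH3:HNO3 mole ratio is 1:1, so n(HNO3) = 25.790 × 1/1 = 25.790 mol.
Mass of HNO3 = 25.790 mol × 63.018 g/mol = 1625.2 g.

1625 g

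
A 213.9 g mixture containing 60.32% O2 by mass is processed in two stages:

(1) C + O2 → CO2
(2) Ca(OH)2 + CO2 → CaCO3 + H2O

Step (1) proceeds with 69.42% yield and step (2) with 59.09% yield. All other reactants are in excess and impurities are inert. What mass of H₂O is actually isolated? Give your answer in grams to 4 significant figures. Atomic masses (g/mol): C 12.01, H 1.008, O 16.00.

29.80 g

Pure O2 = 213.9 × 0.6032 = 129.02 g.
M(O2) = 2(16.00) = 32.00 g/mol.
M(H2O) = 2(1.008) + 16.00 = 18.016 g/mol.
n(O2) = 129.02 / 32.00 = 4.0320 mol.
Step 1 (O2:CO2 = 1:1): theoretical n(CO2) = 4.0320 mol; at 69.42% yield, n(CO2) = 2.7990 mol.
Step 2 (CO2:H2O = 1:1): theoretical n(H2O) = 2.7990 mol, so theoretical mass = 2.7990 × 18.016 = 50.427 g.
At 59.09% yield, actual mass of H2O = 50.427 × 0.5909 = 29.797 g.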